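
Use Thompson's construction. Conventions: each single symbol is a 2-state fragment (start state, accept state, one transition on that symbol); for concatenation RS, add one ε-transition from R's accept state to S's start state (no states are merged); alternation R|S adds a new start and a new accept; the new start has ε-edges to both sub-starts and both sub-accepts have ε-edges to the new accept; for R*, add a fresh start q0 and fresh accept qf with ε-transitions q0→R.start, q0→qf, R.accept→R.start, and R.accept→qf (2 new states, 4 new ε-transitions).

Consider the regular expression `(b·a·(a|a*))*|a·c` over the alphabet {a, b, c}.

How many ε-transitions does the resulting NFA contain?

19

By structural recursion:
Each of the 6 symbol leaves contributes 0 ε-transitions.
  a* → 4 ε-transitions
  a|a* → 8 ε-transitions
  b·a·(a|a*) → 10 ε-transitions
  (b·a·(a|a*))* → 14 ε-transitions
  a·c → 1 ε-transition
  (b·a·(a|a*))*|a·c → 19 ε-transitions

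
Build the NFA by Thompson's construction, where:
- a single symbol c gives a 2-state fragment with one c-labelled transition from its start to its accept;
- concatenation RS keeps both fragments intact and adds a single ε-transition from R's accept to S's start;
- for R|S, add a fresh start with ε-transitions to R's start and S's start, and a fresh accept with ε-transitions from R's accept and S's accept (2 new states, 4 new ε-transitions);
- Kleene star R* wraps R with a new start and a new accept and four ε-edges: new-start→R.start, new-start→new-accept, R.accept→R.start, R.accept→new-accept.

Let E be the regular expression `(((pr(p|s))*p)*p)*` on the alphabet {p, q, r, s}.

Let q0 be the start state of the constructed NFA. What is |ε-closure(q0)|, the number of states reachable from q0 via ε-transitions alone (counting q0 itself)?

Compute the ε-closure size of each fragment's start state recursively; a symbol fragment's start has no outgoing ε-edge, so its closure is just itself (size 1).
  p|s — |ε-closure| = 1 + 1 + 1 = 3 (the new accept is not ε-reachable since no branch accepts ε)
  pr(p|s) — same as the first factor's closure: |ε-closure| = 1
  (pr(p|s))* — |ε-closure| = 1 (new start) + 1 (body) + 1 (new accept) = 3
  (pr(p|s))*p — the left operand accepts ε, so the closure extends into the next operand (via the concat ε-link); |ε-closure| = 3 + 1 = 4
  ((pr(p|s))*p)* — the star's fresh start ε-reaches both the body's start and the fresh accept: |ε-closure| = 2 + 4 = 6
  ((pr(p|s))*p)*p — the left operand accepts ε, so the closure extends into the next operand (via the concat ε-link); |ε-closure| = 6 + 1 = 7
  (((pr(p|s))*p)*p)* — new start has ε-edges to the inner start and to the new accept, so |ε-closure| = 2 + 7 = 9

9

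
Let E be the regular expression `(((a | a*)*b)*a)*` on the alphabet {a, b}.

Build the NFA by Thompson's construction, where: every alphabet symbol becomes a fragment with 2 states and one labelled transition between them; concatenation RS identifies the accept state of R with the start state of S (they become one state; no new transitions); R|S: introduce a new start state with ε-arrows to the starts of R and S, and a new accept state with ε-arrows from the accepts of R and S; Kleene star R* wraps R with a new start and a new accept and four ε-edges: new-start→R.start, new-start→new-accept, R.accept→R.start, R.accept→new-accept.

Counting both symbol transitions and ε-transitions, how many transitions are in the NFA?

24

Per subexpression:
Each of the 4 symbol leaves contributes 1 transition (1 symbol, 0 ε).
  a* : 5 transitions (1 symbol, 4 ε)
  a | a* : 10 transitions (2 symbol, 8 ε)
  (a | a*)* : 14 transitions (2 symbol, 12 ε)
  (a | a*)*b : 15 transitions (3 symbol, 12 ε)
  ((a | a*)*b)* : 19 transitions (3 symbol, 16 ε)
  ((a | a*)*b)*a : 20 transitions (4 symbol, 16 ε)
  (((a | a*)*b)*a)* : 24 transitions (4 symbol, 20 ε)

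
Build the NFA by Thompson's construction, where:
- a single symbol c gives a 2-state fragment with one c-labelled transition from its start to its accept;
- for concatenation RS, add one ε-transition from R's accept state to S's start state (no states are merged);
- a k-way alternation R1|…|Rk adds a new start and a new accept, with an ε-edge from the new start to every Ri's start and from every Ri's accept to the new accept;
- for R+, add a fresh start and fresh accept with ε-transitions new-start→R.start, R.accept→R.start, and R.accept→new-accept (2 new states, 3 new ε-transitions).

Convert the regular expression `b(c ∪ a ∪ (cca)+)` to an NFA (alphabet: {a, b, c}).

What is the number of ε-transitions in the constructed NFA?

12

Bottom-up over the parse tree:
Each of the 6 symbol leaves contributes 0 ε-transitions.
  cca = 2 ε-transitions
  (cca)+ = 5 ε-transitions
  c ∪ a ∪ (cca)+ = 11 ε-transitions
  b(c ∪ a ∪ (cca)+) = 12 ε-transitions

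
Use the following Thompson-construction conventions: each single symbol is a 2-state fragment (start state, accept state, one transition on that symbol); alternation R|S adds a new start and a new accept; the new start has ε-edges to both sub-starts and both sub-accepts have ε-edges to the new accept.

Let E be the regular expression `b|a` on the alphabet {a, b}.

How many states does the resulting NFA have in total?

6

Building bottom-up:
Each of the 2 symbol leaves contributes a 2-state fragment.
  b|a : 6 states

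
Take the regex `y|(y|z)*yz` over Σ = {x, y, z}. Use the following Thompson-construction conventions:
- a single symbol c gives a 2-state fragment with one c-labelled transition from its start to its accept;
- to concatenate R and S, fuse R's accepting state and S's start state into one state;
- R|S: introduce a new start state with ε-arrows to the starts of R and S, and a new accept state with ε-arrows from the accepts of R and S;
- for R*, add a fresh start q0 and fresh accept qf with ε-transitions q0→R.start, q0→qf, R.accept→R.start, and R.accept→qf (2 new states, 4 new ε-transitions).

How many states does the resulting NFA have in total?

14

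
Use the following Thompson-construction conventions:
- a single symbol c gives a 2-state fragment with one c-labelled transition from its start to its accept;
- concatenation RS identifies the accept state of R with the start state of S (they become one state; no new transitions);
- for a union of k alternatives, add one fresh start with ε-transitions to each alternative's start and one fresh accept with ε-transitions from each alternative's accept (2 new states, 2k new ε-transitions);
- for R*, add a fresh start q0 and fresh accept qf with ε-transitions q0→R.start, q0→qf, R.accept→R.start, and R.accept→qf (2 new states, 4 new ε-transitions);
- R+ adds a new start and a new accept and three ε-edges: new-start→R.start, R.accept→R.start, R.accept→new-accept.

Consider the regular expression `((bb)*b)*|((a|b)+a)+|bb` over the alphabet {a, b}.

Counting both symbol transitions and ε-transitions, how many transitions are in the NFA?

32

Building bottom-up:
Each of the 8 symbol leaves contributes 1 transition (1 symbol, 0 ε).
  bb : 2 transitions (2 symbol, 0 ε)
  (bb)* : 6 transitions (2 symbol, 4 ε)
  (bb)*b : 7 transitions (3 symbol, 4 ε)
  ((bb)*b)* : 11 transitions (3 symbol, 8 ε)
  a|b : 6 transitions (2 symbol, 4 ε)
  (a|b)+ : 9 transitions (2 symbol, 7 ε)
  (a|b)+a : 10 transitions (3 symbol, 7 ε)
  ((a|b)+a)+ : 13 transitions (3 symbol, 10 ε)
  bb : 2 transitions (2 symbol, 0 ε)
  ((bb)*b)*|((a|b)+a)+|bb : 32 transitions (8 symbol, 24 ε)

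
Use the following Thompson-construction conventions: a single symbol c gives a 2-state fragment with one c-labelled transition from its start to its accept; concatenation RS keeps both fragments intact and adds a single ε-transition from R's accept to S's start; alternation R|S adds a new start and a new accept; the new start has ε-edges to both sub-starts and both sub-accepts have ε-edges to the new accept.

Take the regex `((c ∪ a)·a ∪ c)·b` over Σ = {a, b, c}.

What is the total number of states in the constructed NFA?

14

Building bottom-up:
Each of the 5 symbol leaves contributes a 2-state fragment.
  c ∪ a = 6 states
  (c ∪ a)·a = 8 states
  (c ∪ a)·a ∪ c = 12 states
  ((c ∪ a)·a ∪ c)·b = 14 states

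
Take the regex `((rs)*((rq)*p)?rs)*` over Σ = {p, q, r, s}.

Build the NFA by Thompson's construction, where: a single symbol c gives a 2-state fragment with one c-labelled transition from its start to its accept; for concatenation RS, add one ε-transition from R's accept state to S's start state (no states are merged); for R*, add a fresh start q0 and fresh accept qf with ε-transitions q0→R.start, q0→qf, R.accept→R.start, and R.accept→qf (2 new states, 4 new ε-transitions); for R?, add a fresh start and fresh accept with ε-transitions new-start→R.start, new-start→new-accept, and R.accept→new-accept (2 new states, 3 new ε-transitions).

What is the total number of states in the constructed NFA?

22

Bottom-up over the parse tree:
Each of the 7 symbol leaves contributes a 2-state fragment.
  rs — 4 states
  (rs)* — 6 states
  rq — 4 states
  (rq)* — 6 states
  (rq)*p — 8 states
  ((rq)*p)? — 10 states
  (rs)*((rq)*p)?rs — 20 states
  ((rs)*((rq)*p)?rs)* — 22 states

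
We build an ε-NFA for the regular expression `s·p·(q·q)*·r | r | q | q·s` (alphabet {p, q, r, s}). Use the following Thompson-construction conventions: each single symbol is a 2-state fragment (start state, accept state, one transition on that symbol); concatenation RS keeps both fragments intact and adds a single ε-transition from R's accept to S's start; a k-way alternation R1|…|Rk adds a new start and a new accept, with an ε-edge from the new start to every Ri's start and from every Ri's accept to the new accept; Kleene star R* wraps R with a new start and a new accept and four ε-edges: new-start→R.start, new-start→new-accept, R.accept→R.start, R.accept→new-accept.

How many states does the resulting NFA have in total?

Per subexpression:
Each of the 9 symbol leaves contributes a 2-state fragment.
  q·q : 4 states
  (q·q)* : 6 states
  s·p·(q·q)*·r : 12 states
  q·s : 4 states
  s·p·(q·q)*·r | r | q | q·s : 22 states

22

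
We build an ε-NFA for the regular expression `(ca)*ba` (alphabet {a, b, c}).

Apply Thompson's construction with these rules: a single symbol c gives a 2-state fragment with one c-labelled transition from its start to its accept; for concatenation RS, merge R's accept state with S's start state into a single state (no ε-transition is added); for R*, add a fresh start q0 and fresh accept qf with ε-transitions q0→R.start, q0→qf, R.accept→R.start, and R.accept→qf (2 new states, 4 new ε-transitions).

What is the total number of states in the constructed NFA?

Recursing over subexpressions:
Each of the 4 symbol leaves contributes a 2-state fragment.
  ca — 3 states
  (ca)* — 5 states
  (ca)*ba — 7 states

7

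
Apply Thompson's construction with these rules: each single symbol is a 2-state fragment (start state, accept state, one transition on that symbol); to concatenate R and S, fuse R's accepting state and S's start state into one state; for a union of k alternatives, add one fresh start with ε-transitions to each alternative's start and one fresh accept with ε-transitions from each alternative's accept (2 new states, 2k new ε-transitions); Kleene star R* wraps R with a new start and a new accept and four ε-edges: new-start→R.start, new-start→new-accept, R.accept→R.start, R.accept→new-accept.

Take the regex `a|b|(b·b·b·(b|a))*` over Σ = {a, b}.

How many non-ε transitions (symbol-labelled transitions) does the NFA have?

Recursing over subexpressions:
Each of the 7 symbol leaves contributes exactly 1 symbol transition.
  b|a — 2 symbol transitions
  b·b·b·(b|a) — 5 symbol transitions
  (b·b·b·(b|a))* — 5 symbol transitions
  a|b|(b·b·b·(b|a))* — 7 symbol transitions

7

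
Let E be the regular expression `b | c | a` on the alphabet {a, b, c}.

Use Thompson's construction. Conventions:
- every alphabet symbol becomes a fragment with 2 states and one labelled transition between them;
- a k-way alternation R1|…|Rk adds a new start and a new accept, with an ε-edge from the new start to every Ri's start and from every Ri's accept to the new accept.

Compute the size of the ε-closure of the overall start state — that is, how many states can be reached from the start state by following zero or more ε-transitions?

Work bottom-up. For each fragment F, track |ε-closure(F.start)| and whether F's accept lies in that closure (i.e. whether F accepts ε). A single-symbol fragment has closure size 1 and does not accept ε.
  b | c | a : C = 1 + 1 + 1 + 1 = 4 (the new accept is not ε-reachable since no branch accepts ε)

4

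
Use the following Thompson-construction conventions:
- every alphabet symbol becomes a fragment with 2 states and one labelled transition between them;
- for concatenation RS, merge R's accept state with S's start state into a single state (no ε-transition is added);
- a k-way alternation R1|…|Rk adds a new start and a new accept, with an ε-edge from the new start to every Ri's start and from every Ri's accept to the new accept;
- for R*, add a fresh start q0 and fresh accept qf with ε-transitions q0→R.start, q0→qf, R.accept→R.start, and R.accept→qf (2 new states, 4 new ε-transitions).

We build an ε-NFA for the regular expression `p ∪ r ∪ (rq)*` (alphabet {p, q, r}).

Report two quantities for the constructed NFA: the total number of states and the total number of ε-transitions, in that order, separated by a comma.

Building bottom-up:
Each of the 4 symbol leaves contributes 2 states and 0 ε-transitions.
  rq : 3 states, 0 ε-transitions
  (rq)* : 5 states, 4 ε-transitions
  p ∪ r ∪ (rq)* : 11 states, 10 ε-transitions

11, 10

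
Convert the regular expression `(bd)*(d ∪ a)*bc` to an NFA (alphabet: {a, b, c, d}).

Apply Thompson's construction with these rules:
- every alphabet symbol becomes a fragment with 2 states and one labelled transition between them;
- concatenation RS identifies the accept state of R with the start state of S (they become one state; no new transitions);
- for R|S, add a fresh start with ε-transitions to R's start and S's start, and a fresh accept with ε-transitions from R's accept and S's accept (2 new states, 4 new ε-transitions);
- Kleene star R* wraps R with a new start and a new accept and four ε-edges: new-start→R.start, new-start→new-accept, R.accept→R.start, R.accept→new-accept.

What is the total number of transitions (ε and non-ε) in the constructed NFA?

Per subexpression:
Each of the 6 symbol leaves contributes 1 transition (1 symbol, 0 ε).
  bd = 2 transitions (2 symbol, 0 ε)
  (bd)* = 6 transitions (2 symbol, 4 ε)
  d ∪ a = 6 transitions (2 symbol, 4 ε)
  (d ∪ a)* = 10 transitions (2 symbol, 8 ε)
  (bd)*(d ∪ a)*bc = 18 transitions (6 symbol, 12 ε)

18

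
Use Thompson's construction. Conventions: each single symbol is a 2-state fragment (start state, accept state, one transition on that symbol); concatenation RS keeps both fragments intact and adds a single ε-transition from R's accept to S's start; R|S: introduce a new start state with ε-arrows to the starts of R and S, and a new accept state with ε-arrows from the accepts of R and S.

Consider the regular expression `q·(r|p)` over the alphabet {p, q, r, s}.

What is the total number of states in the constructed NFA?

8

Building bottom-up:
Each of the 3 symbol leaves contributes a 2-state fragment.
  r|p : 6 states
  q·(r|p) : 8 states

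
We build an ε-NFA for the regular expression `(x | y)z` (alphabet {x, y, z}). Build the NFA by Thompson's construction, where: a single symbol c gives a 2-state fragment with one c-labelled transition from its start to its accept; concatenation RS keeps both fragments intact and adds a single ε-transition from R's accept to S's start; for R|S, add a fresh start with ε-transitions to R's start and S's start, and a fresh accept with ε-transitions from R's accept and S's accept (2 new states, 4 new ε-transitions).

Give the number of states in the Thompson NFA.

8

Per subexpression:
Each of the 3 symbol leaves contributes a 2-state fragment.
  x | y = 6 states
  (x | y)z = 8 states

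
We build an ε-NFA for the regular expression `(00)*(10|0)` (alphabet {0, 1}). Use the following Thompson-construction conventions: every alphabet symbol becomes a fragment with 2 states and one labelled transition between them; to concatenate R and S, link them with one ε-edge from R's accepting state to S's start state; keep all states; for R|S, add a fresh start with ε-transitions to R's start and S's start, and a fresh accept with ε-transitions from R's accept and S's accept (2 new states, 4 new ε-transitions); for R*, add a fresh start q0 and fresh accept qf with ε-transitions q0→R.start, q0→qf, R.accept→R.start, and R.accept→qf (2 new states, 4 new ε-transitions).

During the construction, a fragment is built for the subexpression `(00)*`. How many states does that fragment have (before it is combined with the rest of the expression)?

6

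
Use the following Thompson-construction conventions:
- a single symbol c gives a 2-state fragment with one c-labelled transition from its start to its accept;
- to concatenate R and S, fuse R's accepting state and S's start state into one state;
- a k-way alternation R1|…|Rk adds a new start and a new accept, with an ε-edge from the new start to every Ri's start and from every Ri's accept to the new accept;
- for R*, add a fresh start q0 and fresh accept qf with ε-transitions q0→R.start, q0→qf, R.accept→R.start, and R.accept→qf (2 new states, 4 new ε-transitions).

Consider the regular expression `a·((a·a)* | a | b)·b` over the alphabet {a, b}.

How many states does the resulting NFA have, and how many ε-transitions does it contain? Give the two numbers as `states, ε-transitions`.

By structural recursion:
Each of the 6 symbol leaves contributes 2 states and 0 ε-transitions.
  a·a : 3 states, 0 ε-transitions
  (a·a)* : 5 states, 4 ε-transitions
  (a·a)* | a | b : 11 states, 10 ε-transitions
  a·((a·a)* | a | b)·b : 13 states, 10 ε-transitions

13, 10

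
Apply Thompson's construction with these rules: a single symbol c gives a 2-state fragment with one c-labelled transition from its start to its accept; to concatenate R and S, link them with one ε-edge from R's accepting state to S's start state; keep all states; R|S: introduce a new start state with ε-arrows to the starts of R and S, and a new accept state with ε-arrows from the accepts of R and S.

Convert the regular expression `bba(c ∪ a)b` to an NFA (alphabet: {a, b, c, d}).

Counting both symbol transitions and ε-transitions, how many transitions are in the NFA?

14

Per subexpression:
Each of the 6 symbol leaves contributes 1 transition (1 symbol, 0 ε).
  c ∪ a = 6 transitions (2 symbol, 4 ε)
  bba(c ∪ a)b = 14 transitions (6 symbol, 8 ε)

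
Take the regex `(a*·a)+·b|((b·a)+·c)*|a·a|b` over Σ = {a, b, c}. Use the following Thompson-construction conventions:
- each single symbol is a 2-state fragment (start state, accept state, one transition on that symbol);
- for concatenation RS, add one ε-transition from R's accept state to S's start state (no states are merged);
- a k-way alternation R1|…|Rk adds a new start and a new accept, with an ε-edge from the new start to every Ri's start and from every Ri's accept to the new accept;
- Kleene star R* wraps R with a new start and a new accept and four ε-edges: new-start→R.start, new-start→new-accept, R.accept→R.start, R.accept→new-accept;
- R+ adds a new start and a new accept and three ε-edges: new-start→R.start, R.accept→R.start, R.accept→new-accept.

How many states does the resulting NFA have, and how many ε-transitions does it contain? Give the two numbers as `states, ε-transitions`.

28, 27

Per subexpression:
Each of the 9 symbol leaves contributes 2 states and 0 ε-transitions.
  a* → 4 states, 4 ε-transitions
  a*·a → 6 states, 5 ε-transitions
  (a*·a)+ → 8 states, 8 ε-transitions
  (a*·a)+·b → 10 states, 9 ε-transitions
  b·a → 4 states, 1 ε-transition
  (b·a)+ → 6 states, 4 ε-transitions
  (b·a)+·c → 8 states, 5 ε-transitions
  ((b·a)+·c)* → 10 states, 9 ε-transitions
  a·a → 4 states, 1 ε-transition
  (a*·a)+·b|((b·a)+·c)*|a·a|b → 28 states, 27 ε-transitions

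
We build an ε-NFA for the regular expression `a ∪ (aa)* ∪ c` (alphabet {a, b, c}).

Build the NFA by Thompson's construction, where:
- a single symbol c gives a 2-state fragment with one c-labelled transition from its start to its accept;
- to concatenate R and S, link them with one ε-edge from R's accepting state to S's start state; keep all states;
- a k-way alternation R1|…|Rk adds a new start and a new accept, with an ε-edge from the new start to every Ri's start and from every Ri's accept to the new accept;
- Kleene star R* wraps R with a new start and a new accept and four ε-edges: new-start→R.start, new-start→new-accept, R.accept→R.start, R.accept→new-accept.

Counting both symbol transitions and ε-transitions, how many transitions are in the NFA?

Bottom-up over the parse tree:
Each of the 4 symbol leaves contributes 1 transition (1 symbol, 0 ε).
  aa → 3 transitions (2 symbol, 1 ε)
  (aa)* → 7 transitions (2 symbol, 5 ε)
  a ∪ (aa)* ∪ c → 15 transitions (4 symbol, 11 ε)

15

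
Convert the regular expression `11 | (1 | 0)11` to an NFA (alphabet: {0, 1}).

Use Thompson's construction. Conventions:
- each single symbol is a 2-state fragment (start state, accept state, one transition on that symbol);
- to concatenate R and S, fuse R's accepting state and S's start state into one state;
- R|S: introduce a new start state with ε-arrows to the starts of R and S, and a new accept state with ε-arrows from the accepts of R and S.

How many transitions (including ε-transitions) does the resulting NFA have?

Building bottom-up:
Each of the 6 symbol leaves contributes 1 transition (1 symbol, 0 ε).
  11 = 2 transitions (2 symbol, 0 ε)
  1 | 0 = 6 transitions (2 symbol, 4 ε)
  (1 | 0)11 = 8 transitions (4 symbol, 4 ε)
  11 | (1 | 0)11 = 14 transitions (6 symbol, 8 ε)

14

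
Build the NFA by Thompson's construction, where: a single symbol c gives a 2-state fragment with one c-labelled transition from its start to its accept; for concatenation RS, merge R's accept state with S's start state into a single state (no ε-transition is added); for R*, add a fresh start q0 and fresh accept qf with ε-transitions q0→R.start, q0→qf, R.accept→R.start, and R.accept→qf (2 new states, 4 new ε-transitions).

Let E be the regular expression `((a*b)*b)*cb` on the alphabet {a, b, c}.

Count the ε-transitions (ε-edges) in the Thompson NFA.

12

Per subexpression:
Each of the 5 symbol leaves contributes 0 ε-transitions.
  a* = 4 ε-transitions
  a*b = 4 ε-transitions
  (a*b)* = 8 ε-transitions
  (a*b)*b = 8 ε-transitions
  ((a*b)*b)* = 12 ε-transitions
  ((a*b)*b)*cb = 12 ε-transitions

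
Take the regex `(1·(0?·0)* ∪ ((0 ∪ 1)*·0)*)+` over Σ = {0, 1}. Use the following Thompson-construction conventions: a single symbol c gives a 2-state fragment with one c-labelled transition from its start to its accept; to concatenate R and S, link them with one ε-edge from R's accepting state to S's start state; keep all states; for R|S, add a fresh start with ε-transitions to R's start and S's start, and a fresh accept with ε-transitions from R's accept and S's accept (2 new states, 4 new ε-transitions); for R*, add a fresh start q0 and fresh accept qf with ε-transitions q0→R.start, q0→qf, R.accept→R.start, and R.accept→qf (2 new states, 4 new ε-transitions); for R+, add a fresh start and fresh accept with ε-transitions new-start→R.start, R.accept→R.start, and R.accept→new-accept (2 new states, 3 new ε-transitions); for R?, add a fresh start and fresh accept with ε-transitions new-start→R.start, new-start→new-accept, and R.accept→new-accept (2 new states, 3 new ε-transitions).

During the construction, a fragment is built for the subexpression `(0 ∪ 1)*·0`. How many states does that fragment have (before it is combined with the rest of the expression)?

10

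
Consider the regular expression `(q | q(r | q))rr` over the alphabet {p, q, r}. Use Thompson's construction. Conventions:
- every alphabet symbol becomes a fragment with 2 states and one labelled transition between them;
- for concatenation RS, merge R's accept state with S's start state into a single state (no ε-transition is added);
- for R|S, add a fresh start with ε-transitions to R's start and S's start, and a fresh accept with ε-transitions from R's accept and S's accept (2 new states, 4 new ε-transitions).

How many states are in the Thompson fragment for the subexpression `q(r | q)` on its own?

Fragment for `q(r | q)`:
Each of the 3 symbol leaves contributes a 2-state fragment.
  r | q = 6 states
  q(r | q) = 7 states

7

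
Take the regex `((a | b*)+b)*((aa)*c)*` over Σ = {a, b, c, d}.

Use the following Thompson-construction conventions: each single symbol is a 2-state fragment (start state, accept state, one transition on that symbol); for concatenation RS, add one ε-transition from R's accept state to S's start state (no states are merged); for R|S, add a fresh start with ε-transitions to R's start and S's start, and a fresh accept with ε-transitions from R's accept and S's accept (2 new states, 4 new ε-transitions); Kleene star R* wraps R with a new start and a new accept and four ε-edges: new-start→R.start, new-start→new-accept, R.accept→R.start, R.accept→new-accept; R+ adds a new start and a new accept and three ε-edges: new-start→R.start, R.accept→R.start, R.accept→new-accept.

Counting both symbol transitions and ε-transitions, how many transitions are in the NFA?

33

By structural recursion:
Each of the 6 symbol leaves contributes 1 transition (1 symbol, 0 ε).
  b* — 5 transitions (1 symbol, 4 ε)
  a | b* — 10 transitions (2 symbol, 8 ε)
  (a | b*)+ — 13 transitions (2 symbol, 11 ε)
  (a | b*)+b — 15 transitions (3 symbol, 12 ε)
  ((a | b*)+b)* — 19 transitions (3 symbol, 16 ε)
  aa — 3 transitions (2 symbol, 1 ε)
  (aa)* — 7 transitions (2 symbol, 5 ε)
  (aa)*c — 9 transitions (3 symbol, 6 ε)
  ((aa)*c)* — 13 transitions (3 symbol, 10 ε)
  ((a | b*)+b)*((aa)*c)* — 33 transitions (6 symbol, 27 ε)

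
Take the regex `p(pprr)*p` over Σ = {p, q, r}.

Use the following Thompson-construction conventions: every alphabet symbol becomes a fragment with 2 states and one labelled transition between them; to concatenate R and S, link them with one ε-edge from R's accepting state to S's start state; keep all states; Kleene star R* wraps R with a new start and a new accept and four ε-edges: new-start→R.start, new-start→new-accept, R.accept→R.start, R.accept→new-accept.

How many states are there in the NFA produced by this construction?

Recursing over subexpressions:
Each of the 6 symbol leaves contributes a 2-state fragment.
  pprr — 8 states
  (pprr)* — 10 states
  p(pprr)*p — 14 states

14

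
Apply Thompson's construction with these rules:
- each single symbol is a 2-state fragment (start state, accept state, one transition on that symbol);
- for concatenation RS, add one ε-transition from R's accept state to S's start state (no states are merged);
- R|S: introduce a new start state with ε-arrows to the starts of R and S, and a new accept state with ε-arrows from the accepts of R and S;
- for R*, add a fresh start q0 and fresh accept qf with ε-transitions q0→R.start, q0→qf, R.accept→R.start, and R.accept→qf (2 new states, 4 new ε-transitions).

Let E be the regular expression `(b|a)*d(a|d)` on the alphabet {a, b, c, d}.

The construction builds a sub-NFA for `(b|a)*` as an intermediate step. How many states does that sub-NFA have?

8

Fragment for `(b|a)*`:
Each of the 2 symbol leaves contributes a 2-state fragment.
  b|a — 6 states
  (b|a)* — 8 states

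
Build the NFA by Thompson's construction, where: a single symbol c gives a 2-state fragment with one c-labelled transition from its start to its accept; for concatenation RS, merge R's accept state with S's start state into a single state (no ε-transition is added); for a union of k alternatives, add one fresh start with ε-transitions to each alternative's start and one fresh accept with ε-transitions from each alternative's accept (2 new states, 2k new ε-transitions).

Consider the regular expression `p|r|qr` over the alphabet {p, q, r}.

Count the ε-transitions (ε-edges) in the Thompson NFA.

By structural recursion:
Each of the 4 symbol leaves contributes 0 ε-transitions.
  qr → 0 ε-transitions
  p|r|qr → 6 ε-transitions

6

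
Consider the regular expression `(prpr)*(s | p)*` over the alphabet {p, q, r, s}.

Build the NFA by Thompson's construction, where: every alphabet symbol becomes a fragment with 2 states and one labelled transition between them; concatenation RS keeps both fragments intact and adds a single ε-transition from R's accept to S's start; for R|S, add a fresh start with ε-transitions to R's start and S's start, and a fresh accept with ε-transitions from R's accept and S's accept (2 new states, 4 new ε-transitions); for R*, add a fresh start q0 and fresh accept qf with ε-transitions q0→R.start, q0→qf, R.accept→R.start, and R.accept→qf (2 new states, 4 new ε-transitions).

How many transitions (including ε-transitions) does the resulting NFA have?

By structural recursion:
Each of the 6 symbol leaves contributes 1 transition (1 symbol, 0 ε).
  prpr — 7 transitions (4 symbol, 3 ε)
  (prpr)* — 11 transitions (4 symbol, 7 ε)
  s | p — 6 transitions (2 symbol, 4 ε)
  (s | p)* — 10 transitions (2 symbol, 8 ε)
  (prpr)*(s | p)* — 22 transitions (6 symbol, 16 ε)

22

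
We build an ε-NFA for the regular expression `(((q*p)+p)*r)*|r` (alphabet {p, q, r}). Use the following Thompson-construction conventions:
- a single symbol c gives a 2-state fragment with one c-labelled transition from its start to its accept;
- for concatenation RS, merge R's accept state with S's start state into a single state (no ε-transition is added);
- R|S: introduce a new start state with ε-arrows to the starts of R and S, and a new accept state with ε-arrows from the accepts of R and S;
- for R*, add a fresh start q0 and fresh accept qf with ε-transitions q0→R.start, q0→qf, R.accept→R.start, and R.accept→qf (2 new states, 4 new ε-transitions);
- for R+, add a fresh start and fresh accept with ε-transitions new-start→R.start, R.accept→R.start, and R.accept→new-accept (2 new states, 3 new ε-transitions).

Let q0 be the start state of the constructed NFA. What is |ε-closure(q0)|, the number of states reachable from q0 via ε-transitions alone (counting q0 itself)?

Let C(F) = |ε-closure(F.start)| within fragment F, and note whether F accepts ε. Symbol fragments have C = 1 and do not accept ε. Then:
  q* → new start has ε-edges to the inner start and to the new accept, so C = 2 + 1 = 3
  q*p → C = 3 + (1−1) = 3 (closure spills across the concat boundary because the left factor accepts ε)
  (q*p)+ → C = 1 + 3 = 4 (the body doesn't accept ε, so the new accept is not reached)
  (q*p)+p → same as the first factor's closure: C = 4
  ((q*p)+p)* → C = 1 (new start) + 4 (body) + 1 (new accept) = 6
  ((q*p)+p)*r → the left operand accepts ε, so the closure extends into the next operand (the shared merged state is already counted); C = 6 + (1−1) = 6
  (((q*p)+p)*r)* → C = 1 (new start) + 6 (body) + 1 (new accept) = 8
  (((q*p)+p)*r)*|r → new start ε-reaches every alternative's start; at least one alternative accepts ε, so the union's new accept is reached too: C = 1 + 8 + 1 + 1 = 11

11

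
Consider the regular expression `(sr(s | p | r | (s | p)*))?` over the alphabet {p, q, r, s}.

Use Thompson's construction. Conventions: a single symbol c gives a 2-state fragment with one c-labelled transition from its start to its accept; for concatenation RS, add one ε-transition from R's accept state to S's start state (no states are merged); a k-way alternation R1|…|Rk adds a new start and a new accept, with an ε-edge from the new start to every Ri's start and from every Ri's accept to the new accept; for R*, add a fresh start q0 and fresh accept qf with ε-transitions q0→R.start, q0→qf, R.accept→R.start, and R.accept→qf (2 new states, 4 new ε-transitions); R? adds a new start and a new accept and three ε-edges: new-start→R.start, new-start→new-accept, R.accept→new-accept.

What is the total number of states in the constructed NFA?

22

Building bottom-up:
Each of the 7 symbol leaves contributes a 2-state fragment.
  s | p = 6 states
  (s | p)* = 8 states
  s | p | r | (s | p)* = 16 states
  sr(s | p | r | (s | p)*) = 20 states
  (sr(s | p | r | (s | p)*))? = 22 states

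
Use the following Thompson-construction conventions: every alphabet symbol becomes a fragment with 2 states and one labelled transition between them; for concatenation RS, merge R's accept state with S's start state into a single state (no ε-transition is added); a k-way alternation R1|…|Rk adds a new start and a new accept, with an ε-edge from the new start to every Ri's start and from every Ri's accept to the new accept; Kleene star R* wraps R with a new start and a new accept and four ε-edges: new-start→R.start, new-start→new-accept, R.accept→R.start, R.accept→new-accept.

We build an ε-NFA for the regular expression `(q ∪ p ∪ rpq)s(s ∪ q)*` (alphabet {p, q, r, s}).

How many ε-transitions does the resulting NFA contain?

14

Bottom-up over the parse tree:
Each of the 8 symbol leaves contributes 0 ε-transitions.
  rpq : 0 ε-transitions
  q ∪ p ∪ rpq : 6 ε-transitions
  s ∪ q : 4 ε-transitions
  (s ∪ q)* : 8 ε-transitions
  (q ∪ p ∪ rpq)s(s ∪ q)* : 14 ε-transitions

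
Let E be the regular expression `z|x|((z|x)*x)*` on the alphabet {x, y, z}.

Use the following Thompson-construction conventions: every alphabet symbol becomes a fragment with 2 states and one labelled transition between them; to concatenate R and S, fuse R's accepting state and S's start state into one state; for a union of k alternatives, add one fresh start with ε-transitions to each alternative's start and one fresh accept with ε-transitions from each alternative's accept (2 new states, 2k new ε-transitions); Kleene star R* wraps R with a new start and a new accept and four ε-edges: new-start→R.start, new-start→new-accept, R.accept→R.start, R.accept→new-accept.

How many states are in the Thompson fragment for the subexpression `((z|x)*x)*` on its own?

11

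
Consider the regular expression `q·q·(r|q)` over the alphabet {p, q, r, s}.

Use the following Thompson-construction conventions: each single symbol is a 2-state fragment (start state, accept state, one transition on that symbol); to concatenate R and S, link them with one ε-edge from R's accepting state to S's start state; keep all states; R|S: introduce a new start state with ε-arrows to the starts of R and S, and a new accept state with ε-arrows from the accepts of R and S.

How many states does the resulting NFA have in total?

10

Per subexpression:
Each of the 4 symbol leaves contributes a 2-state fragment.
  r|q — 6 states
  q·q·(r|q) — 10 states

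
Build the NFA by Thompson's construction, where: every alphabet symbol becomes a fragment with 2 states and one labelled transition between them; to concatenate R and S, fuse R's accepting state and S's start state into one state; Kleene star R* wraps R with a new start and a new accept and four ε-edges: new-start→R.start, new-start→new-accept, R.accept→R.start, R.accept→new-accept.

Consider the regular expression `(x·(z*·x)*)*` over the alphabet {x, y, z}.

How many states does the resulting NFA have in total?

Per subexpression:
Each of the 3 symbol leaves contributes a 2-state fragment.
  z* — 4 states
  z*·x — 5 states
  (z*·x)* — 7 states
  x·(z*·x)* — 8 states
  (x·(z*·x)*)* — 10 states

10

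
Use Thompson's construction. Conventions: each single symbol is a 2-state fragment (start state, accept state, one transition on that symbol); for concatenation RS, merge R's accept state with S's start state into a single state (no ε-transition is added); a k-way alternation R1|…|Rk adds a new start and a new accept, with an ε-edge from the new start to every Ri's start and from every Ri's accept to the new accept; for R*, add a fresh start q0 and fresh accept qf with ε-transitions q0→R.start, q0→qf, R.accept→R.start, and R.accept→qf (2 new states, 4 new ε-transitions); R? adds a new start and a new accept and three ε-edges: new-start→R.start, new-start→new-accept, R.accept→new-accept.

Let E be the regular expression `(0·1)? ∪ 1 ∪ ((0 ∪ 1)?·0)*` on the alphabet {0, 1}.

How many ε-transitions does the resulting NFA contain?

Building bottom-up:
Each of the 6 symbol leaves contributes 0 ε-transitions.
  0·1 — 0 ε-transitions
  (0·1)? — 3 ε-transitions
  0 ∪ 1 — 4 ε-transitions
  (0 ∪ 1)? — 7 ε-transitions
  (0 ∪ 1)?·0 — 7 ε-transitions
  ((0 ∪ 1)?·0)* — 11 ε-transitions
  (0·1)? ∪ 1 ∪ ((0 ∪ 1)?·0)* — 20 ε-transitions

20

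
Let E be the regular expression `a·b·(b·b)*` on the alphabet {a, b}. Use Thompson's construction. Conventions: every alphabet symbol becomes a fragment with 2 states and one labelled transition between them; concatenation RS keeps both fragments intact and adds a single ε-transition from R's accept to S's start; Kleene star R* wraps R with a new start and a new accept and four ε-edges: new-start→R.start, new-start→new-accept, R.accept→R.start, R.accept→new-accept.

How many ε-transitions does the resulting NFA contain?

7

Building bottom-up:
Each of the 4 symbol leaves contributes 0 ε-transitions.
  b·b = 1 ε-transition
  (b·b)* = 5 ε-transitions
  a·b·(b·b)* = 7 ε-transitions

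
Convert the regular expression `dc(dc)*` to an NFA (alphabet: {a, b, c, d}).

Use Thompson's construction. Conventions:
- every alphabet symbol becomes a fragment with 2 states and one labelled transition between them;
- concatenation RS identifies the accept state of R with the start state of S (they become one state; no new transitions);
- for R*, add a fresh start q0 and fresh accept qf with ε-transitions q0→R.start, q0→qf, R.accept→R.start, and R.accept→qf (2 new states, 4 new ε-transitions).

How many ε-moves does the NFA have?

4

Per subexpression:
Each of the 4 symbol leaves contributes 0 ε-transitions.
  dc : 0 ε-transitions
  (dc)* : 4 ε-transitions
  dc(dc)* : 4 ε-transitions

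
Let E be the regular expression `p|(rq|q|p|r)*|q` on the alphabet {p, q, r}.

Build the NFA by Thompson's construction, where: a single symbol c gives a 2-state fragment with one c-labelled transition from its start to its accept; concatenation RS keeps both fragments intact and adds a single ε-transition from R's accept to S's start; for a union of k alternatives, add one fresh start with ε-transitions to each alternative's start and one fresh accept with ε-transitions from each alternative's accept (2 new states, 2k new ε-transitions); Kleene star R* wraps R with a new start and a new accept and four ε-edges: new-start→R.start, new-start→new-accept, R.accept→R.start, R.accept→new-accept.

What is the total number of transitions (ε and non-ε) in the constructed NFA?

26

By structural recursion:
Each of the 7 symbol leaves contributes 1 transition (1 symbol, 0 ε).
  rq — 3 transitions (2 symbol, 1 ε)
  rq|q|p|r — 14 transitions (5 symbol, 9 ε)
  (rq|q|p|r)* — 18 transitions (5 symbol, 13 ε)
  p|(rq|q|p|r)*|q — 26 transitions (7 symbol, 19 ε)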